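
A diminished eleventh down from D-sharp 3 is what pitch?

A-double-sharp 1

Four letters down from D (plus an octave) reaches A.
Moving 16 semitones down from D#3 (the size of a diminished eleventh) reaches A##1.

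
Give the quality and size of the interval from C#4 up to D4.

m2

C to D spans two letter names (C-D), so the interval is some kind of second.
At 1 semitone, C#4→D4 falls one short of a major second: minor.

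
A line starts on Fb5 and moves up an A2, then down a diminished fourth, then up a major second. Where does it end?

An augmented second up from Fb5 is G5.
Down a diminished fourth from G5: D#5 (4 semitones down).
A major second up from D#5 is E#5.

E#5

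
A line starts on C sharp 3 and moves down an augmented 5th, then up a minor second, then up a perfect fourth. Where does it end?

C flat 3

Down an augmented fifth from C#3: F2 (8 semitones down).
F2 up a minor second → Gb2 (1 semitone).
Gb2 up a perfect fourth → Cb3 (5 semitones).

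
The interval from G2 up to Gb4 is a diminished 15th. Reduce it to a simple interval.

Take out an octave (7 from the number): 15 − 7 = 8.
Quality carries through unchanged, so the simple form is a diminished octave.

diminished octave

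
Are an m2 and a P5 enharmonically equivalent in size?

No

A minor second spans 1 semitone; a perfect fifth spans 7 semitones. They differ by 6.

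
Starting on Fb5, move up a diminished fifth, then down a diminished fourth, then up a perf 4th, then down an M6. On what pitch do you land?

Ebb5

Up a diminished fifth from Fb5: Cbb6 (6 semitones up).
A diminished fourth down from Cbb6 is Gb5.
A perfect fourth up from Gb5 is Cb6.
A major sixth down from Cb6 is Ebb5.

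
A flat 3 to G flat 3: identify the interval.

Descending from Ab3 to Gb3 is the same interval as ascending Gb3 to Ab3.
G to A spans two letter names (G-A): a second.
The major second spans 2 semitones, and Gb3 to Ab3 is exactly 2 semitones — so this is a major second.

major 2nd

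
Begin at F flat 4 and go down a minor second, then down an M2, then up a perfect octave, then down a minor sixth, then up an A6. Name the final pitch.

D sharp 5

A minor second down from Fb4 is Eb4.
Eb4 down a major second → Db4 (2 semitones).
Up a perfect octave from Db4: Db5 (12 semitones up).
Db5 down a minor sixth → F4 (8 semitones).
An augmented sixth up from F4 is D#5.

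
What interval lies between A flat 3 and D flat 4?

A to D spans four letter names (A-B-C-D): a fourth.
Ab3 to Db4 is 5 semitones, matching the perfect fourth exactly, so the quality is perfect.

P4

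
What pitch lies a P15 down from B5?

For a fifteenth the letter name doesn't change: still B, two octaves down.
A perfect fifteenth is 24 semitones; 24 semitones down from B5 gives B3.

B3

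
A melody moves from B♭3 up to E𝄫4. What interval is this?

B to E spans four letter names (B-C-D-E) — that makes it a fourth of some quality.
Bb3 to Ebb4 spans 4 semitones — one semitone narrower than the perfect fourth (5) — giving a diminished fourth.

diminished fourth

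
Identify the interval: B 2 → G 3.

minor sixth

B to G spans six letter names (B-C-D-E-F-G) — that makes it a sixth of some quality.
B2 to G3 is 8 semitones, a half step short of the major sixth (9), so this is minor.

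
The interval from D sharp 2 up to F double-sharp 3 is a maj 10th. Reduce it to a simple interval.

Each octave removed subtracts seven from the number: 10 − 7 = 3.
Quality carries through unchanged, so the simple form is a major third.

major third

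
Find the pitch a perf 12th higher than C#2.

G#3

The twelfth's letter: C up five letter names plus an octave → G.
A perfect twelfth is 19 semitones; 19 semitones up from C#2 gives G#3.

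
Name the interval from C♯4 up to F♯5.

P11

C to F spans four letter names (C-D-E-F), plus an octave, so the interval is some kind of eleventh.
The perfect eleventh spans 17 semitones, and C#4 to F#5 is exactly 17 semitones — so this is a perfect eleventh.
(Equivalently, a compound perfect fourth: a perfect fourth plus an octave.)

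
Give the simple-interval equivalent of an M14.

M7

Take out an octave (7 from the number): 14 − 7 = 7.
So a major fourteenth is an octave plus a major seventh. The quality is unchanged.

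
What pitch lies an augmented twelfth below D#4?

Five letters down from D (plus an octave) reaches G.
An augmented twelfth is 20 semitones; 20 semitones down from D#4 gives G2.

G2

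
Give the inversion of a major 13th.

First reduce the compound major thirteenth to its simple form, a major sixth.
The rule of nine gives the new number: 9 − 6 = 3, so a sixth becomes a third.
Quality inverts too: major becomes minor. That makes the inversion a minor third.

minor 3rd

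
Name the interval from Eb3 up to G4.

E to G spans three letter names (E-F-G), plus an octave — that makes it a tenth of some quality.
Eb3 to G4 is 16 semitones, matching the major tenth exactly, so the quality is major.
(Equivalently, a compound major third: a major third plus an octave.)

M10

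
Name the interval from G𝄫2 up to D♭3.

augmented 5th

G to D spans five letter names (G-A-B-C-D): a fifth.
The perfect fifth is 7 semitones; here we have 8, one semitone wider: augmented.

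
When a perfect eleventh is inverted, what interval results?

P5

First reduce the compound perfect eleventh to its simple form, a perfect fourth.
Interval numbers invert to sum to nine: 4 + 5 = 9, so a fourth inverts to a fifth.
The quality also flips — perfect stays perfect — giving a perfect fifth.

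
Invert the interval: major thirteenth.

First reduce the compound major thirteenth to its simple form, a major sixth.
Inverted interval numbers add to nine, so a sixth pairs with a third (6 + 3 = 9).
Quality inverts too: major becomes minor. That makes the inversion a minor third.

minor third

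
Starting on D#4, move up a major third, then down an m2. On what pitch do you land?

E##4

D#4 up a major third → F##4 (4 semitones).
Down a minor second from F##4: E##4 (1 semitone down).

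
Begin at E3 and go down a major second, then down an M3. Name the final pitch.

Bb2

A major second down from E3 is D3.
D3 down a major third → Bb2 (4 semitones).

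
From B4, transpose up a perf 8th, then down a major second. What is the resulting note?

B4 up a perfect octave → B5 (12 semitones).
Down a major second from B5: A5 (2 semitones down).

A5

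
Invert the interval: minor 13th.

First reduce the compound minor thirteenth to its simple form, a minor sixth.
Interval numbers invert to sum to nine: 6 + 3 = 9, so a sixth inverts to a third.
And minor becomes major under inversion, so we get a major third.

M3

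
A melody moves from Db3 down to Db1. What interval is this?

perfect fifteenth

Descending from Db3 to Db1 is the same interval as ascending Db1 to Db3.
D to D is the same letter name, plus 2 octaves: a fifteenth.
Db1 to Db3 is 24 semitones, matching the perfect fifteenth exactly, so the quality is perfect.
(Equivalently, a compound perfect octave: a perfect octave plus an octave.)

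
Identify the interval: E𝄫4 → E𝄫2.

perfect fifteenth

Descending from Ebb4 to Ebb2 is the same interval as ascending Ebb2 to Ebb4.
E to E is the same letter name, plus 2 octaves: a fifteenth.
Counting semitones, Ebb2→Ebb4 is 24, which is the perfect fifteenth.
(Equivalently, a compound perfect octave: a perfect octave plus an octave.)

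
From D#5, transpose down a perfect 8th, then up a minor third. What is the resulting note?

Down a perfect octave from D#5: D#4 (12 semitones down).
Up a minor third from D#4: F#4 (3 semitones up).

F#4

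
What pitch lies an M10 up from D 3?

The tenth's letter: D up three letter names plus an octave → F.
A major tenth spans 16 semitones, so from D3 the target pitch is F#4.

F sharp 4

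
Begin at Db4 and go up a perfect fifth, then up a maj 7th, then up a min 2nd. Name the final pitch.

Ab5

Up a perfect fifth from Db4: Ab4 (7 semitones up).
A major seventh up from Ab4 is G5.
A minor second up from G5 is Ab5.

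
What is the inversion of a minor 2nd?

Interval numbers invert to sum to nine: 2 + 7 = 9, so a second inverts to a seventh.
Quality inverts too: minor becomes major. That makes the inversion a major seventh.

major 7th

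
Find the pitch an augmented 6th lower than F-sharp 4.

The sixth takes the letter from F down to A.
An augmented sixth spans 10 semitones, so from F#4 the target pitch is Ab3.

A-flat 3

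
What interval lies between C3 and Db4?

m9

C to D spans two letter names (C-D), plus an octave — that makes it a ninth of some quality.
A major ninth would be 14 semitones, but C3 to Db4 is 13 — one semitone narrower, making it a minor ninth.
(Equivalently, a compound minor second: a minor second plus an octave.)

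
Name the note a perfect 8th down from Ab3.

Ab2

An octave keeps the letter name A, an octave down from A.
Moving 12 semitones down from Ab3 (the size of a perfect octave) reaches Ab2.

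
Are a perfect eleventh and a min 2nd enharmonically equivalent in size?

No

A perfect eleventh is 17 semitones but a minor second is 1 semitone — different sizes.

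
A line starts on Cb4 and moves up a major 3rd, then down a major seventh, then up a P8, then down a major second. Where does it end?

A major third up from Cb4 is Eb4.
A major seventh down from Eb4 is Fb3.
Fb3 up a perfect octave → Fb4 (12 semitones).
Fb4 down a major second → Ebb4 (2 semitones).

Ebb4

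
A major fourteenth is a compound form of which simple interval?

M7

Take out an octave (7 from the number): 14 − 7 = 7.
Quality carries through unchanged, so the simple form is a major seventh.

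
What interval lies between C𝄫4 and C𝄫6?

perfect fifteenth

C to C is the same letter name, plus 2 octaves: a fifteenth.
Cbb4 to Cbb6 is 24 semitones, matching the perfect fifteenth exactly, so the quality is perfect.
(Equivalently, a compound perfect octave: a perfect octave plus an octave.)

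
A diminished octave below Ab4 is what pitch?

A3

For an octave the letter name doesn't change: still A, an octave down.
A diminished octave is 11 semitones; 11 semitones down from Ab4 gives A3.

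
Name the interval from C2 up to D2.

C to D spans two letter names (C-D) — that makes it a second of some quality.
C2 to D2 is 2 semitones, matching the major second exactly, so the quality is major.

major second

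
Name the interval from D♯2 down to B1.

M3

Descending from D#2 to B1 is the same interval as ascending B1 to D#2.
B to D spans three letter names (B-C-D): a third.
The major third spans 4 semitones, and B1 to D#2 is exactly 4 semitones — so this is a major third.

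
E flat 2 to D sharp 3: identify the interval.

E to D spans seven letter names (E-F-G-A-B-C-D): a seventh.
A major seventh would be 11 semitones; Eb2 to D#3 is 12, one semitone wider, so the interval is augmented.

A7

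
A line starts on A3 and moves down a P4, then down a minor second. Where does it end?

D#3

A3 down a perfect fourth → E3 (5 semitones).
E3 down a minor second → D#3 (1 semitone).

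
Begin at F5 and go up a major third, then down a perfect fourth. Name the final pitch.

F5 up a major third → A5 (4 semitones).
A perfect fourth down from A5 is E5.

E5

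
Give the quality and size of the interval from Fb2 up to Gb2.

major 2nd

F to G spans two letter names (F-G) — that makes it a second of some quality.
Counting semitones, Fb2→Gb2 is 2, which is the major second.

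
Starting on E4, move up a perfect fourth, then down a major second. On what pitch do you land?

G4

A perfect fourth up from E4 is A4.
A4 down a major second → G4 (2 semitones).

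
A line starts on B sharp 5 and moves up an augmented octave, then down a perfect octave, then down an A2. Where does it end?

Up an augmented octave from B#5: B##6 (13 semitones up).
Down a perfect octave from B##6: B##5 (12 semitones down).
Down an augmented second from B##5: A#5 (3 semitones down).

A sharp 5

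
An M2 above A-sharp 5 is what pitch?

The second takes the letter from A up to B.
Moving 2 semitones up from A#5 (the size of a major second) reaches B#5.

B-sharp 5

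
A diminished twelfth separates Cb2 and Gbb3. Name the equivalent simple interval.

diminished fifth

Subtracting seven from the interval number removes an octave: 12 − 7 = 5.
So a diminished twelfth is an octave plus a diminished fifth. The quality is unchanged.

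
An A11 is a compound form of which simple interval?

augmented fourth

Take out an octave (7 from the number): 11 − 7 = 4.
Quality carries through unchanged, so the simple form is an augmented fourth.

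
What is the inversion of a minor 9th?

First reduce the compound minor ninth to its simple form, a minor second.
The rule of nine gives the new number: 9 − 2 = 7, so a second becomes a seventh.
The quality also flips — minor becomes major — giving a major seventh.

major seventh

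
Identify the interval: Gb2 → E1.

diminished 10th

Descending from Gb2 to E1 is the same interval as ascending E1 to Gb2.
E to G spans three letter names (E-F-G), plus an octave, so the interval is some kind of tenth.
A major tenth would be 16 semitones; E1 to Gb2 is 14, two semitones narrower, so the interval is diminished.
(Equivalently, a compound diminished third: a diminished third plus an octave.)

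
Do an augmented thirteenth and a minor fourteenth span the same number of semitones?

An augmented thirteenth = 22 semitones = a minor fourteenth; enharmonically equal.

Yes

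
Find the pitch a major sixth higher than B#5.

Counting six letter names up from B lands on G.
Moving 9 semitones up from B#5 (the size of a major sixth) reaches G##6.

G##6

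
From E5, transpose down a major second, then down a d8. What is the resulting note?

Down a major second from E5: D5 (2 semitones down).
A diminished octave down from D5 is D#4.

D#4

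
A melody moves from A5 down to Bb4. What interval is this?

Descending from A5 to Bb4 is the same interval as ascending Bb4 to A5.
B to A spans seven letter names (B-C-D-E-F-G-A), so the interval is some kind of seventh.
Bb4 to A5 is 11 semitones, matching the major seventh exactly, so the quality is major.

major seventh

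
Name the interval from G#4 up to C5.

G to C spans four letter names (G-A-B-C), so the interval is some kind of fourth.
A perfect fourth would be 5 semitones; G#4 to C5 is 4, one semitone narrower, so the interval is diminished.

diminished fourth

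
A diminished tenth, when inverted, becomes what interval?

First reduce the compound diminished tenth to its simple form, a diminished third.
Interval numbers invert to sum to nine: 3 + 6 = 9, so a third inverts to a sixth.
Quality inverts too: diminished becomes augmented. That makes the inversion an augmented sixth.

A6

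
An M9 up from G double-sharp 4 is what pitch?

Counting two letter names plus an octave up from G lands on A.
A major ninth is 14 semitones; 14 semitones up from G##4 gives A##5.

A double-sharp 5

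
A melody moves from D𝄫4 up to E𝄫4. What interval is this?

D to E spans two letter names (D-E): a second.
Dbb4 to Ebb4 is 2 semitones, matching the major second exactly, so the quality is major.

M2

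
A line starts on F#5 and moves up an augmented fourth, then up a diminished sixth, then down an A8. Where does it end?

Gb5

F#5 up an augmented fourth → B#5 (6 semitones).
B#5 up a diminished sixth → G6 (7 semitones).
G6 down an augmented octave → Gb5 (13 semitones).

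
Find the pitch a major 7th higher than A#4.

G##5

The seventh takes the letter from A up to G.
A major seventh is 11 semitones; 11 semitones up from A#4 gives G##5.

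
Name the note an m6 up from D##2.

B#2

Six letter names up from D: B.
A minor sixth spans 8 semitones, so from D##2 the target pitch is B#2.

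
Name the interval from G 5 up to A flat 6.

minor ninth

G to A spans two letter names (G-A), plus an octave, so the interval is some kind of ninth.
At 13 semitones, G5→Ab6 falls one short of a major ninth: minor.
(Equivalently, a compound minor second: a minor second plus an octave.)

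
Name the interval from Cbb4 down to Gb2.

Descending from Cbb4 to Gb2 is the same interval as ascending Gb2 to Cbb4.
G to C spans four letter names (G-A-B-C), plus an octave, so the interval is some kind of eleventh.
The perfect eleventh is 17 semitones; here we have 16, one semitone narrower: diminished.
(Equivalently, a compound diminished fourth: a diminished fourth plus an octave.)

diminished 11th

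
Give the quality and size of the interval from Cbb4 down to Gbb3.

Descending from Cbb4 to Gbb3 is the same interval as ascending Gbb3 to Cbb4.
G to C spans four letter names (G-A-B-C) — that makes it a fourth of some quality.
The perfect fourth spans 5 semitones, and Gbb3 to Cbb4 is exactly 5 semitones — so this is a perfect fourth.

perfect fourth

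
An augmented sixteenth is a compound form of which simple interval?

augmented second

Subtracting seven from the interval number removes an octave: 16 − 14 = 2.
So an augmented sixteenth is 2 octaves plus an augmented second. The quality is unchanged.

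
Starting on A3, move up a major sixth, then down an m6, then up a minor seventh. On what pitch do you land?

G#4

A major sixth up from A3 is F#4.
F#4 down a minor sixth → A#3 (8 semitones).
A minor seventh up from A#3 is G#4.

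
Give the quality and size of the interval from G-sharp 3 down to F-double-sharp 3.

Descending from G#3 to F##3 is the same interval as ascending F##3 to G#3.
F to G spans two letter names (F-G), so the interval is some kind of second.
F##3 to G#3 is 1 semitone, a half step short of the major second (2), so this is minor.

minor second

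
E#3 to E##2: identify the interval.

diminished octave

Descending from E#3 to E##2 is the same interval as ascending E##2 to E#3.
E to E is the same letter name, plus an octave: an octave.
A perfect octave would be 12 semitones; E##2 to E#3 is 11, one semitone narrower, so the interval is diminished.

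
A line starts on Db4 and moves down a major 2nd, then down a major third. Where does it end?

Abb3

Db4 down a major second → Cb4 (2 semitones).
Down a major third from Cb4: Abb3 (4 semitones down).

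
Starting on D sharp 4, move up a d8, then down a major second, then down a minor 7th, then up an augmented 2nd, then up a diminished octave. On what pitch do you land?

Up a diminished octave from D#4: D5 (11 semitones up).
Down a major second from D5: C5 (2 semitones down).
Down a minor seventh from C5: D4 (10 semitones down).
D4 up an augmented second → E#4 (3 semitones).
Up a diminished octave from E#4: E5 (11 semitones up).

E 5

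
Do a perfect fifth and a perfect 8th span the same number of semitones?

No

7 semitones (perfect fifth) vs 12 semitones (perfect octave): not equal.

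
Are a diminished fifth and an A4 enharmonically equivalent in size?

Yes

A diminished fifth = 6 semitones = an augmented fourth; enharmonically equal.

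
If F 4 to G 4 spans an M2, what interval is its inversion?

Inverted interval numbers add to nine, so a second pairs with a seventh (2 + 7 = 9).
The quality also flips — major becomes minor — giving a minor seventh.

minor seventh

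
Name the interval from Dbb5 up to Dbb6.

perfect octave

D to D is the same letter name, plus an octave — that makes it an octave of some quality.
Dbb5 to Dbb6 is 12 semitones, matching the perfect octave exactly, so the quality is perfect.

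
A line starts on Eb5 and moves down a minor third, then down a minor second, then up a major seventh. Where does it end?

A minor third down from Eb5 is C5.
C5 down a minor second → B4 (1 semitone).
A major seventh up from B4 is A#5.

A#5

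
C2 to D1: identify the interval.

minor seventh

Descending from C2 to D1 is the same interval as ascending D1 to C2.
D to C spans seven letter names (D-E-F-G-A-B-C), so the interval is some kind of seventh.
A major seventh would be 11 semitones, but D1 to C2 is 10 — one semitone narrower, making it a minor seventh.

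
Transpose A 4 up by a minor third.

C 5

Counting three letter names up from A lands on C.
A minor third is 3 semitones; 3 semitones up from A4 gives C5.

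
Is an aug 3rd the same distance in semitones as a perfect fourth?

An augmented third = 5 semitones = a perfect fourth; enharmonically equal.

Yes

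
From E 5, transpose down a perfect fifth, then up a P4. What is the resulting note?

E5 down a perfect fifth → A4 (7 semitones).
A4 up a perfect fourth → D5 (5 semitones).

D 5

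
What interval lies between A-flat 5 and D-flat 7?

P11

A to D spans four letter names (A-B-C-D), plus an octave — that makes it an eleventh of some quality.
Counting semitones, Ab5→Db7 is 17, which is the perfect eleventh.
(Equivalently, a compound perfect fourth: a perfect fourth plus an octave.)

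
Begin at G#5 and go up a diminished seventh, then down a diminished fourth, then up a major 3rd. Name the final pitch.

A diminished seventh up from G#5 is F6.
A diminished fourth down from F6 is C#6.
C#6 up a major third → E#6 (4 semitones).

E#6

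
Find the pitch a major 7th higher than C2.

B2

Counting seven letter names up from C lands on B.
A major seventh spans 11 semitones, so from C2 the target pitch is B2.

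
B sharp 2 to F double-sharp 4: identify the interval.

B to F spans five letter names (B-C-D-E-F), plus an octave: a twelfth.
The perfect twelfth spans 19 semitones, and B#2 to F##4 is exactly 19 semitones — so this is a perfect twelfth.
(Equivalently, a compound perfect fifth: a perfect fifth plus an octave.)

perfect twelfth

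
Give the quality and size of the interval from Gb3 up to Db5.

P12

G to D spans five letter names (G-A-B-C-D), plus an octave — that makes it a twelfth of some quality.
Gb3 to Db5 is 19 semitones, matching the perfect twelfth exactly, so the quality is perfect.
(Equivalently, a compound perfect fifth: a perfect fifth plus an octave.)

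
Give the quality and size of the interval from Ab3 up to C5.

major 10th

A to C spans three letter names (A-B-C), plus an octave: a tenth.
Counting semitones, Ab3→C5 is 16, which is the major tenth.
(Equivalently, a compound major third: a major third plus an octave.)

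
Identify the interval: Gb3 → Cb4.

perfect fourth

G to C spans four letter names (G-A-B-C): a fourth.
Counting semitones, Gb3→Cb4 is 5, which is the perfect fourth.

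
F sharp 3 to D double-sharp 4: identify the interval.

augmented sixth

F to D spans six letter names (F-G-A-B-C-D): a sixth.
A major sixth would be 9 semitones; F#3 to D##4 is 10, one semitone wider, so the interval is augmented.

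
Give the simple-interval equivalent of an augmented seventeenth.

Each octave removed subtracts seven from the number: 17 − 14 = 3.
Quality carries through unchanged, so the simple form is an augmented third.

augmented 3rd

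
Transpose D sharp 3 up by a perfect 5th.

Counting five letter names up from D lands on A.
A perfect fifth spans 7 semitones, so from D#3 the target pitch is A#3.

A sharp 3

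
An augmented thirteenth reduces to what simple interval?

Each octave removed subtracts seven from the number: 13 − 7 = 6.
So an augmented thirteenth is an octave plus an augmented sixth. The quality is unchanged.

A6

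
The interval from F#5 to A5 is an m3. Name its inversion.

Inverted interval numbers add to nine, so a third pairs with a sixth (3 + 6 = 9).
Quality inverts too: minor becomes major. That makes the inversion a major sixth.

major sixth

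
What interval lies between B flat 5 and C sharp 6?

augmented second

B to C spans two letter names (B-C), so the interval is some kind of second.
Bb5 to C#6 spans 3 semitones — one semitone wider than the major second (2) — giving an augmented second.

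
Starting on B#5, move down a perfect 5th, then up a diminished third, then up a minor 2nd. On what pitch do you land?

Ab5

Down a perfect fifth from B#5: E#5 (7 semitones down).
Up a diminished third from E#5: G5 (2 semitones up).
A minor second up from G5 is Ab5.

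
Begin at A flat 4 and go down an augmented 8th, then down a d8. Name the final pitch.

An augmented octave down from Ab4 is Abb3.
A diminished octave down from Abb3 is Ab2.

A flat 2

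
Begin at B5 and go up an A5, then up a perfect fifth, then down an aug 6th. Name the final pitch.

An augmented fifth up from B5 is F##6.
A perfect fifth up from F##6 is C##7.
C##7 down an augmented sixth → E6 (10 semitones).

E6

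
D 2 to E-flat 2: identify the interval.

D to E spans two letter names (D-E): a second.
D2 to Eb2 is 1 semitone, a half step short of the major second (2), so this is minor.

minor second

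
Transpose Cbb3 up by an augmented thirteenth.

Counting six letter names plus an octave up from C lands on A.
An augmented thirteenth spans 22 semitones, so from Cbb3 the target pitch is Ab4.

Ab4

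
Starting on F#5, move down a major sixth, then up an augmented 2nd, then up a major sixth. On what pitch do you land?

A major sixth down from F#5 is A4.
An augmented second up from A4 is B#4.
B#4 up a major sixth → G##5 (9 semitones).

G##5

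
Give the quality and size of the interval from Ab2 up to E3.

A to E spans five letter names (A-B-C-D-E) — that makes it a fifth of some quality.
The perfect fifth is 7 semitones; here we have 8, one semitone wider: augmented.

A5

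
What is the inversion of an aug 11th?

diminished 5th

First reduce the compound augmented eleventh to its simple form, an augmented fourth.
Interval numbers invert to sum to nine: 4 + 5 = 9, so a fourth inverts to a fifth.
The quality also flips — augmented becomes diminished — giving a diminished fifth.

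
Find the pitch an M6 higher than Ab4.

F5

Six letter names up from A: F.
A major sixth spans 9 semitones, so from Ab4 the target pitch is F5.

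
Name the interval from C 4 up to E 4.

major third

C to E spans three letter names (C-D-E), so the interval is some kind of third.
C4 to E4 is 4 semitones, matching the major third exactly, so the quality is major.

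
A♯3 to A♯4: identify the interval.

A to A is the same letter name, plus an octave: an octave.
The perfect octave spans 12 semitones, and A#3 to A#4 is exactly 12 semitones — so this is a perfect octave.

perfect octave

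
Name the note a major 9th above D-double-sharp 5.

E-double-sharp 6

The ninth's letter: D up two letter names plus an octave → E.
A major ninth spans 14 semitones, so from D##5 the target pitch is E##6.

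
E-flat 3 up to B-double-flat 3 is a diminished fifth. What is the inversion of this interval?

Interval numbers invert to sum to nine: 5 + 4 = 9, so a fifth inverts to a fourth.
And diminished becomes augmented under inversion, so we get an augmented fourth.

augmented 4th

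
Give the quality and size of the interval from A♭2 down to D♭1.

Descending from Ab2 to Db1 is the same interval as ascending Db1 to Ab2.
D to A spans five letter names (D-E-F-G-A), plus an octave: a twelfth.
Db1 to Ab2 is 19 semitones, matching the perfect twelfth exactly, so the quality is perfect.
(Equivalently, a compound perfect fifth: a perfect fifth plus an octave.)

perfect twelfth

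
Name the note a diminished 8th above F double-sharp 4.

F sharp 5

For an octave the letter name doesn't change: still F, an octave up.
Moving 11 semitones up from F##4 (the size of a diminished octave) reaches F#5.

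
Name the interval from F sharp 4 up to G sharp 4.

major second

F to G spans two letter names (F-G) — that makes it a second of some quality.
F#4 to G#4 is 2 semitones, matching the major second exactly, so the quality is major.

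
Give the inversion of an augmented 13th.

First reduce the compound augmented thirteenth to its simple form, an augmented sixth.
Inverted interval numbers add to nine, so a sixth pairs with a third (6 + 3 = 9).
And augmented becomes diminished under inversion, so we get a diminished third.

diminished 3rd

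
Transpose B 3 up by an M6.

G sharp 4

The sixth takes the letter from B up to G.
A major sixth spans 9 semitones, so from B3 the target pitch is G#4.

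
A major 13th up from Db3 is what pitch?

Bb4

Six letters up from D (plus an octave) reaches B.
Moving 21 semitones up from Db3 (the size of a major thirteenth) reaches Bb4.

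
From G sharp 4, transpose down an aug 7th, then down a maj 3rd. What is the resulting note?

F flat 3

An augmented seventh down from G#4 is Ab3.
A major third down from Ab3 is Fb3.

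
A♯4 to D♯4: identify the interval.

perfect fifth

Descending from A#4 to D#4 is the same interval as ascending D#4 to A#4.
D to A spans five letter names (D-E-F-G-A) — that makes it a fifth of some quality.
D#4 to A#4 is 7 semitones, matching the perfect fifth exactly, so the quality is perfect.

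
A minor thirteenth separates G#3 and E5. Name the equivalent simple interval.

Subtracting seven from the interval number removes an octave: 13 − 7 = 6.
So a minor thirteenth is an octave plus a minor sixth. The quality is unchanged.

minor 6th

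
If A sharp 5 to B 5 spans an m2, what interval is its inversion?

The rule of nine gives the new number: 9 − 2 = 7, so a second becomes a seventh.
Quality inverts too: minor becomes major. That makes the inversion a major seventh.

major 7th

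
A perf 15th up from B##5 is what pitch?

B##7

A fifteenth keeps the letter name B, two octaves up from B.
A perfect fifteenth is 24 semitones; 24 semitones up from B##5 gives B##7.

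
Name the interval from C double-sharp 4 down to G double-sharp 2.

perfect eleventh

Descending from C##4 to G##2 is the same interval as ascending G##2 to C##4.
G to C spans four letter names (G-A-B-C), plus an octave — that makes it an eleventh of some quality.
The perfect eleventh spans 17 semitones, and G##2 to C##4 is exactly 17 semitones — so this is a perfect eleventh.
(Equivalently, a compound perfect fourth: a perfect fourth plus an octave.)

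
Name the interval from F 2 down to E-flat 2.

Descending from F2 to Eb2 is the same interval as ascending Eb2 to F2.
E to F spans two letter names (E-F), so the interval is some kind of second.
Counting semitones, Eb2→F2 is 2, which is the major second.

major second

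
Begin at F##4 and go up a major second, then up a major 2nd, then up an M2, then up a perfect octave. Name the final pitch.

Up a major second from F##4: G##4 (2 semitones up).
G##4 up a major second → A##4 (2 semitones).
Up a major second from A##4: B##4 (2 semitones up).
A perfect octave up from B##4 is B##5.

B##5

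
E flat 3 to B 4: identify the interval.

E to B spans five letter names (E-F-G-A-B), plus an octave — that makes it a twelfth of some quality.
The perfect twelfth is 19 semitones; here we have 20, one semitone wider: augmented.
(Equivalently, a compound augmented fifth: an augmented fifth plus an octave.)

augmented twelfth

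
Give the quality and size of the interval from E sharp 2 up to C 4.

diminished thirteenth

E to C spans six letter names (E-F-G-A-B-C), plus an octave: a thirteenth.
A major thirteenth would be 21 semitones; E#2 to C4 is 19, two semitones narrower, so the interval is diminished.
(Equivalently, a compound diminished sixth: a diminished sixth plus an octave.)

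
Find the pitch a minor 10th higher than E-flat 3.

G-flat 4

The tenth's letter: E up three letter names plus an octave → G.
A minor tenth spans 15 semitones, so from Eb3 the target pitch is Gb4.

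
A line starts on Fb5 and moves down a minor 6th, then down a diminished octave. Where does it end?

A3

A minor sixth down from Fb5 is Ab4.
Down a diminished octave from Ab4: A3 (11 semitones down).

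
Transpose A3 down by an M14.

Counting seven letter names plus an octave down from A lands on B.
A major fourteenth spans 23 semitones, so from A3 the target pitch is Bb1.

Bb1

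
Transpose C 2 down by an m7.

D 1

Seven letter names down from C: D.
Moving 10 semitones down from C2 (the size of a minor seventh) reaches D1.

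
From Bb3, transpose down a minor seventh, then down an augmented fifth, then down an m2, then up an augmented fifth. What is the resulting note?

B2

Down a minor seventh from Bb3: C3 (10 semitones down).
Down an augmented fifth from C3: Fb2 (8 semitones down).
A minor second down from Fb2 is Eb2.
An augmented fifth up from Eb2 is B2.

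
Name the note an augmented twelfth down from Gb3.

Cbb2

The twelfth's letter: G down five letter names plus an octave → C.
An augmented twelfth is 20 semitones; 20 semitones down from Gb3 gives Cbb2.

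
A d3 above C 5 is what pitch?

Three letter names up from C: E.
A diminished third is 2 semitones; 2 semitones up from C5 gives Ebb5.

E double-flat 5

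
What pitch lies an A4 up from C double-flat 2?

F flat 2

Counting four letter names up from C lands on F.
Moving 6 semitones up from Cbb2 (the size of an augmented fourth) reaches Fb2.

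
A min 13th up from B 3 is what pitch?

G 5

Counting six letter names plus an octave up from B lands on G.
A minor thirteenth is 20 semitones; 20 semitones up from B3 gives G5.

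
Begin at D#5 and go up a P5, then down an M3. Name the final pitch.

Up a perfect fifth from D#5: A#5 (7 semitones up).
Down a major third from A#5: F#5 (4 semitones down).

F#5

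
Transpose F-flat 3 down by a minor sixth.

A-flat 2

Six letter names down from F: A.
A minor sixth is 8 semitones; 8 semitones down from Fb3 gives Ab2.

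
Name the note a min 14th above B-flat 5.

A-flat 7

Seven letters up from B (plus an octave) reaches A.
Moving 22 semitones up from Bb5 (the size of a minor fourteenth) reaches Ab7.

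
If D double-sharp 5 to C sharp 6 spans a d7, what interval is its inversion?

augmented second

The rule of nine gives the new number: 9 − 7 = 2, so a seventh becomes a second.
Quality inverts too: diminished becomes augmented. That makes the inversion an augmented second.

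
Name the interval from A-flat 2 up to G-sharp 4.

augmented 14th

A to G spans seven letter names (A-B-C-D-E-F-G), plus an octave, so the interval is some kind of fourteenth.
A major fourteenth would be 23 semitones; Ab2 to G#4 is 24, one semitone wider, so the interval is augmented.
(Equivalently, a compound augmented seventh: an augmented seventh plus an octave.)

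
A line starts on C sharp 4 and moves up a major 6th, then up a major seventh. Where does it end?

A major sixth up from C#4 is A#4.
Up a major seventh from A#4: G##5 (11 semitones up).

G double-sharp 5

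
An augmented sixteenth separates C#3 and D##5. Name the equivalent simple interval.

augmented 2nd

Take out 2 octaves (14 from the number): 16 − 14 = 2.
Quality carries through unchanged, so the simple form is an augmented second.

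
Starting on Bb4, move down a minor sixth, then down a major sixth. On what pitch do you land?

F3

Bb4 down a minor sixth → D4 (8 semitones).
A major sixth down from D4 is F3.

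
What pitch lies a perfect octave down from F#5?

For an octave the letter name doesn't change: still F, an octave down.
A perfect octave spans 12 semitones, so from F#5 the target pitch is F#4.

F#4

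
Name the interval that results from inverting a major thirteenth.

First reduce the compound major thirteenth to its simple form, a major sixth.
Interval numbers invert to sum to nine: 6 + 3 = 9, so a sixth inverts to a third.
And major becomes minor under inversion, so we get a minor third.

m3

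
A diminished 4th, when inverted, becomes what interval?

augmented fifth

Inverted interval numbers add to nine, so a fourth pairs with a fifth (4 + 5 = 9).
The quality also flips — diminished becomes augmented — giving an augmented fifth.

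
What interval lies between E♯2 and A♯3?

E to A spans four letter names (E-F-G-A), plus an octave — that makes it an eleventh of some quality.
E#2 to A#3 is 17 semitones, matching the perfect eleventh exactly, so the quality is perfect.
(Equivalently, a compound perfect fourth: a perfect fourth plus an octave.)

perfect eleventh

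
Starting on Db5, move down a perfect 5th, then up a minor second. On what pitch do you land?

Down a perfect fifth from Db5: Gb4 (7 semitones down).
A minor second up from Gb4 is Abb4.

Abb4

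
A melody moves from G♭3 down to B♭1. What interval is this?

m13

Descending from Gb3 to Bb1 is the same interval as ascending Bb1 to Gb3.
B to G spans six letter names (B-C-D-E-F-G), plus an octave: a thirteenth.
Bb1 to Gb3 is 20 semitones, a half step short of the major thirteenth (21), so this is minor.
(Equivalently, a compound minor sixth: a minor sixth plus an octave.)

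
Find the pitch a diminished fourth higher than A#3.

D4

Four letter names up from A: D.
A diminished fourth spans 4 semitones, so from A#3 the target pitch is D4.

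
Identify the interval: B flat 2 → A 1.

Descending from Bb2 to A1 is the same interval as ascending A1 to Bb2.
A to B spans two letter names (A-B), plus an octave: a ninth.
At 13 semitones, A1→Bb2 falls one short of a major ninth: minor.
(Equivalently, a compound minor second: a minor second plus an octave.)

m9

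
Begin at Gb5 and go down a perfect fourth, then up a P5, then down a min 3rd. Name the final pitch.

Gb5 down a perfect fourth → Db5 (5 semitones).
Db5 up a perfect fifth → Ab5 (7 semitones).
Ab5 down a minor third → F5 (3 semitones).

F5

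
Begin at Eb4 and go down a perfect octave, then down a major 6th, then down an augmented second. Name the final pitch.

Down a perfect octave from Eb4: Eb3 (12 semitones down).
Down a major sixth from Eb3: Gb2 (9 semitones down).
Gb2 down an augmented second → Fbb2 (3 semitones).

Fbb2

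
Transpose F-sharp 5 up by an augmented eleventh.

Counting four letter names plus an octave up from F lands on B.
An augmented eleventh spans 18 semitones, so from F#5 the target pitch is B#6.

B-sharp 6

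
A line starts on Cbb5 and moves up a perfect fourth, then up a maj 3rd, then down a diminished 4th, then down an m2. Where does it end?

D5

Up a perfect fourth from Cbb5: Fbb5 (5 semitones up).
Up a major third from Fbb5: Abb5 (4 semitones up).
Abb5 down a diminished fourth → Eb5 (4 semitones).
Eb5 down a minor second → D5 (1 semitone).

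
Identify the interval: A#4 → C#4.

major 6th

Descending from A#4 to C#4 is the same interval as ascending C#4 to A#4.
C to A spans six letter names (C-D-E-F-G-A) — that makes it a sixth of some quality.
Counting semitones, C#4→A#4 is 9, which is the major sixth.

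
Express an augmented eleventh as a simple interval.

augmented fourth

Take out an octave (7 from the number): 11 − 7 = 4.
That makes an augmented eleventh a compound augmented fourth — an octave plus an augmented fourth.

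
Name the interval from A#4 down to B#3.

m7

Descending from A#4 to B#3 is the same interval as ascending B#3 to A#4.
B to A spans seven letter names (B-C-D-E-F-G-A), so the interval is some kind of seventh.
B#3 to A#4 is 10 semitones, a half step short of the major seventh (11), so this is minor.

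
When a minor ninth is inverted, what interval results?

M7

First reduce the compound minor ninth to its simple form, a minor second.
Inverted interval numbers add to nine, so a second pairs with a seventh (2 + 7 = 9).
The quality also flips — minor becomes major — giving a major seventh.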